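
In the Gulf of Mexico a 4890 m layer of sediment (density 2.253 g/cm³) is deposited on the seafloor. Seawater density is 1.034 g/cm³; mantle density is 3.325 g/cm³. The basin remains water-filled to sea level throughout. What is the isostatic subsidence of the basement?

Submarine loading: the sediment displaces seawater, and the subsidence is in turn flooded, so s (ρ_m − ρ_w) = t (ρ_sed − ρ_w).
s = 4890 m × (2.253 − 1.034) / (3.325 − 1.034) = 2600 m.

2600 m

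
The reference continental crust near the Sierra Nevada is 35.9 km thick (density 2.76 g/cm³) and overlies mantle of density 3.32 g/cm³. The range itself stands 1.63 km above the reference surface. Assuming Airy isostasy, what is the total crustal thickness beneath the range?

Root depth r = h ρ_c / (ρ_m − ρ_c) = 1.63 km × 2.76 / 0.56 = 8.034 km.
Total thickness = T + h + r = 35.9 km + 1.63 km + 8.034 km = 45.6 km.

45.6 km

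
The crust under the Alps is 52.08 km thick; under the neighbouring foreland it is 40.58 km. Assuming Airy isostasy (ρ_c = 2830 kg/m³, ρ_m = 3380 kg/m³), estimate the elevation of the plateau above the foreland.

1.87 km

Excess crust Δ = 52.08 km − 40.58 km = 11.5 km, split between elevation h and root r with h + r = Δ.
Airy balance ρ_c h = (ρ_m − ρ_c) r gives r = h ρ_c/(ρ_m − ρ_c), so h (1 + ρ_c/(ρ_m − ρ_c)) = Δ, i.e. h = Δ (ρ_m − ρ_c)/ρ_m.
h = 11.5 km × 550/3380 = 1.87 km.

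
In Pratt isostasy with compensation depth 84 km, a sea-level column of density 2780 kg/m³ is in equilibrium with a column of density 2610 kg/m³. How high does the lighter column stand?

5.47 km

ρ_ref D = ρ (D + h) → h = D (ρ_ref − ρ)/ρ.
h = 84 km × (2780 − 2610)/2610 = 5.47 km.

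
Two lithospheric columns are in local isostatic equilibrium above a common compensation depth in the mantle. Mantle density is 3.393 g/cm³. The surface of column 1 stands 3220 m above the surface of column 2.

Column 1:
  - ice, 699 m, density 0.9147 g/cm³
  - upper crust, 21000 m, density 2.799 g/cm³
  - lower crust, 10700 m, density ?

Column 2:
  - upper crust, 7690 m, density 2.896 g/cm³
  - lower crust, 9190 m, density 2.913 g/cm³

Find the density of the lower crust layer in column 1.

Take the compensation level at the base of the deeper column (depth z_c below the surface of column 1) and equate Σ ρ_i t_i down to z_c; mantle fills any gap and the z_c terms cancel.
Column 1: 699×0.9147 + 21000×2.799 + 10700×ρ + (z_c − 32399)×3.393
Column 2: 3220×0 + 7690×2.896 + 9190×2.913 + (z_c − 3220 − 16880)×3.393
The z_c×3.393 term appears on both sides and cancels. Collect the known terms of each column as K = Σ(ρt)_known − 3.393 × (depth of known layers): K_1 = 59418.3753 − 3.393×32399 = −50511.4317; K_2 = 49040.71 − 3.393×(3220 + 16880) = −19158.59.
Balance: K_1 + 10700×ρ = K_2, so ρ = (K_2 − K_1)/10700 = 31352.8/10700 = 2.93 g/cm³.

2.93 g/cm³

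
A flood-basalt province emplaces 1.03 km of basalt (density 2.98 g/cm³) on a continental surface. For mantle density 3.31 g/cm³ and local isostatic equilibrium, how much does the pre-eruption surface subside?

0.927 km

Subaerial loading: s = t ρ_load / ρ_m.
s = 1.03 km × 2.98/3.31 = 0.927 km.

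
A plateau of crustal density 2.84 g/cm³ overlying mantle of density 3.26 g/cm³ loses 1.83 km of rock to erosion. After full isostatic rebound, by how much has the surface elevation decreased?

0.236 km

Rebound u = e ρ_c/ρ_m = 1.83 km × 2.84/3.26 = 1.594 km.
Net surface drop = e − u = 1.83 km − 1.594 km = e (ρ_m − ρ_c)/ρ_m = 0.236 km.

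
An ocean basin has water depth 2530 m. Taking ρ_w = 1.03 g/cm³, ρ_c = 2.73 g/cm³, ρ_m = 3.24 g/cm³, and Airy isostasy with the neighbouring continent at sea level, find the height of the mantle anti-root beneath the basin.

Equating mass per unit area of the two columns: replacing crust with seawater at the top is compensated by replacing crust with mantle at the base: d (ρ_c − ρ_w) = a (ρ_m − ρ_c).
a = d (ρ_c − ρ_w)/(ρ_m − ρ_c) = 2530 m × 1.7/0.51 = 8430 m.

8430 m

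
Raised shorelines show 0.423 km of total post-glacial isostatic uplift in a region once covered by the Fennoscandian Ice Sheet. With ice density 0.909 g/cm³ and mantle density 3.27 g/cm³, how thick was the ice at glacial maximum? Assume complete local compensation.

u = t ρ_ice/ρ_m → t = u ρ_m/ρ_ice = 0.423 km × 3.27/0.909 = 1.52 km.

1.52 km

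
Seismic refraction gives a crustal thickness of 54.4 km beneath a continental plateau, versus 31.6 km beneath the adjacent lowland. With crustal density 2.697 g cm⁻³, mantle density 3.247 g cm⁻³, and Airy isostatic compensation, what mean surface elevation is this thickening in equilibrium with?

Excess crust Δ = 54.4 km − 31.6 km = 22.8 km, split between elevation h and root r with h + r = Δ.
Airy balance ρ_c h = (ρ_m − ρ_c) r gives r = h ρ_c/(ρ_m − ρ_c), so h (1 + ρ_c/(ρ_m − ρ_c)) = Δ, i.e. h = Δ (ρ_m − ρ_c)/ρ_m.
h = 22.8 km × 0.55/3.247 = 3.86 km.

3.86 km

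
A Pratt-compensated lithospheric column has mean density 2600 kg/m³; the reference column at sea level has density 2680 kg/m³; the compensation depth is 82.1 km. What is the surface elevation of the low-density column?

2.53 km

ρ_ref D = ρ (D + h) → h = D (ρ_ref − ρ)/ρ.
h = 82.1 km × (2680 − 2600)/2600 = 2.53 km.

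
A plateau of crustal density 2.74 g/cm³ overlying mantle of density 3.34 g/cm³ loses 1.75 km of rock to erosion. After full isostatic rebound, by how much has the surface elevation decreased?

0.314 km

Rebound u = e ρ_c/ρ_m = 1.75 km × 2.74/3.34 = 1.436 km.
Net surface drop = e − u = 1.75 km − 1.436 km = e (ρ_m − ρ_c)/ρ_m = 0.314 km.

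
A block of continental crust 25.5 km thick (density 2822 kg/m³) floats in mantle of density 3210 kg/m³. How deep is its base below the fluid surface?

Draft d = t ρ_obj/ρ_fluid = 25.5 km × 2822/3210 = 22.4 km.

22.4 km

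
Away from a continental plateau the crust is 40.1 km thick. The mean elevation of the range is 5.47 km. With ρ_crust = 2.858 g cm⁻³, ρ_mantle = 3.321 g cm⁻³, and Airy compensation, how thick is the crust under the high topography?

Root depth r = h ρ_c / (ρ_m − ρ_c) = 5.47 km × 2.858 / 0.463 = 33.77 km.
Total thickness = T + h + r = 40.1 km + 5.47 km + 33.77 km = 79.3 km.

79.3 km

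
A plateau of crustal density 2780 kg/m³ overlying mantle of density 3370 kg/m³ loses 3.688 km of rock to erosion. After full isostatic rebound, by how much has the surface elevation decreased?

0.646 km

Rebound u = e ρ_c/ρ_m = 3.688 km × 2780/3370 = 3.042 km.
Net surface drop = e − u = 3.688 km − 3.042 km = e (ρ_m − ρ_c)/ρ_m = 0.646 km.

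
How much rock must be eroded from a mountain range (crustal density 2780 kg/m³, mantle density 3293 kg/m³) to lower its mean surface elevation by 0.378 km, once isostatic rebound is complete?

Net drop Δ = e − u = e − e ρ_c/ρ_m = e (ρ_m − ρ_c)/ρ_m.
e = Δ ρ_m/(ρ_m − ρ_c) = 0.378 km × 3293/513 = 2.43 km.

2.43 km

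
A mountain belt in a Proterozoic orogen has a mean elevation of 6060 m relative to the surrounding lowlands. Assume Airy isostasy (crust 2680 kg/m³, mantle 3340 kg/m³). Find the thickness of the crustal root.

24600 m

For local isostatic compensation: the weight of the topography is balanced by the buoyancy of the root, ρ_c h = (ρ_m − ρ_c) r.
r = h · ρ_c / (ρ_m − ρ_c) = 6060 m × 2680 / (3340 − 2680) = 24600 m.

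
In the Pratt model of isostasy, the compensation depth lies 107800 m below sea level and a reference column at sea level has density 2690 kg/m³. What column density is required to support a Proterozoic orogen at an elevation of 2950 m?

2620 kg/m³

Pratt balance: ρ_ref D = ρ (D + h).
ρ = ρ_ref D/(D + h) = 2690 × 107800 m/(107800 m + 2950 m) = 2620 kg/m³.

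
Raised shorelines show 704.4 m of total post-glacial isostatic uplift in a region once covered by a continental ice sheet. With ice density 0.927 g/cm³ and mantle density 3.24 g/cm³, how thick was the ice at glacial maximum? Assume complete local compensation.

u = t ρ_ice/ρ_m → t = u ρ_m/ρ_ice = 704.4 m × 3.24/0.927 = 2460 m.

2460 m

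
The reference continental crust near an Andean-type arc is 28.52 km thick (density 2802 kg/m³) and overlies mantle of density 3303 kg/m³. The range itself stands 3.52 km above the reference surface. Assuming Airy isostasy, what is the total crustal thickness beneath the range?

51.7 km

Root depth r = h ρ_c / (ρ_m − ρ_c) = 3.52 km × 2802 / 501 = 19.69 km.
Total thickness = T + h + r = 28.52 km + 3.52 km + 19.69 km = 51.7 km.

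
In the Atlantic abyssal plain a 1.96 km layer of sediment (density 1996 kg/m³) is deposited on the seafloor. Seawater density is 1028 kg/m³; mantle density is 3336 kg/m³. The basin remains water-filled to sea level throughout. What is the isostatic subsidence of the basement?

Submarine loading: the sediment displaces seawater, and the subsidence is in turn flooded, so s (ρ_m − ρ_w) = t (ρ_sed − ρ_w).
s = 1.96 km × (1996 − 1028) / (3336 − 1028) = 0.822 km.

0.822 km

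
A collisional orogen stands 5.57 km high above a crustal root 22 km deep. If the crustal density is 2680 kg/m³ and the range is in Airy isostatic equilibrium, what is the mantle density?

Airy balance: ρ_c h = (ρ_m − ρ_c) r → ρ_m = ρ_c (1 + h/r).
ρ_m = 2680 × (1 + 5.57 km/22 km) = 3360 kg/m³.

3360 kg/m³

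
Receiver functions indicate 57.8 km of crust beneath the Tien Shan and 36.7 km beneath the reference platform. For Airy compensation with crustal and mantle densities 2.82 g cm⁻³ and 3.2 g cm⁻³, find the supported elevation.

2.51 km

Excess crust Δ = 57.8 km − 36.7 km = 21.1 km, split between elevation h and root r with h + r = Δ.
Airy balance ρ_c h = (ρ_m − ρ_c) r gives r = h ρ_c/(ρ_m − ρ_c), so h (1 + ρ_c/(ρ_m − ρ_c)) = Δ, i.e. h = Δ (ρ_m − ρ_c)/ρ_m.
h = 21.1 km × 0.38/3.2 = 2.51 km.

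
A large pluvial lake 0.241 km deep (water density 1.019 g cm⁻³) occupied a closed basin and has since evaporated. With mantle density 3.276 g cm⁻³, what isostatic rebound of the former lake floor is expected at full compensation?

u = d ρ_w/ρ_m = 0.241 km × 1.019/3.276 = 0.075 km.

0.075 km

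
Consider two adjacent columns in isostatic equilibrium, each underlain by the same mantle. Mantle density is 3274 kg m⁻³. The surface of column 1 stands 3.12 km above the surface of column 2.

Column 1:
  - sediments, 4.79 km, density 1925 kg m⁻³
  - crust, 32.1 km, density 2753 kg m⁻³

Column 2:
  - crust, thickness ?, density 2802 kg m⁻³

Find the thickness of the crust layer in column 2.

27.5 km

Take the compensation level at the base of the deeper column (depth z_c below the surface of column 1) and equate Σ ρ_i t_i down to z_c; mantle fills any gap and the z_c terms cancel.
Column 1: 4.79×1925 + 32.1×2753 + (z_c − 36.89)×3274
Column 2: 3.12×0 + x×2802 + (z_c − 3.12 − 0 − x)×3274
The z_c×3274 term appears on both sides and cancels. Collect the known terms of each column as K = Σ(ρt)_known − 3274 × (depth of known layers): K_1 = 97592.05 − 3274×36.89 = −23185.81; K_2 = 0 − 3274×(3.12 + 0) = −10214.88.
Balance: K_1 = K_2 − x×(3274 − 2802), so x = (K_2 − K_1)/(3274 − 2802) = 12970.9/472 = 27.5 km.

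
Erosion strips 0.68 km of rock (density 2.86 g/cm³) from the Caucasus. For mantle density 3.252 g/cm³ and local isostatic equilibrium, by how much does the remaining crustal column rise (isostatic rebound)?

0.598 km

Unloading: uplift u = e ρ_c/ρ_m = 0.68 km × 2.86/3.252 = 0.598 km.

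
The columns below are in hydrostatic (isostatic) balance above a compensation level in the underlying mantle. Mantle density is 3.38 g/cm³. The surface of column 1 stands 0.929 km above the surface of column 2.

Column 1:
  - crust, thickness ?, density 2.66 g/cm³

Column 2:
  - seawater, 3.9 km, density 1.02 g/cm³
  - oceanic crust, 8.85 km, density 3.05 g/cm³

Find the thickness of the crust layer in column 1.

Take the compensation level at the base of the deeper column (depth z_c below the surface of column 1) and equate Σ ρ_i t_i down to z_c; mantle fills any gap and the z_c terms cancel.
Column 1: x×2.66 + (z_c − 0 − x)×3.38
Column 2: 0.929×0 + 3.9×1.02 + 8.85×3.05 + (z_c − 0.929 − 12.75)×3.38
The z_c×3.38 term appears on both sides and cancels. Collect the known terms of each column as K = Σ(ρt)_known − 3.38 × (depth of known layers): K_1 = 0 − 3.38×0 = 0; K_2 = 30.9705 − 3.38×(0.929 + 12.75) = −15.26452.
Balance: K_1 − x×(3.38 − 2.66) = K_2, so x = (K_1 − K_2)/(3.38 − 2.66) = 15.2645/0.72 = 21.2 km.

21.2 km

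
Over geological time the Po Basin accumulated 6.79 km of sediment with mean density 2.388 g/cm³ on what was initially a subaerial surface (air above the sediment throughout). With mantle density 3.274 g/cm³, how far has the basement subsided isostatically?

Subaerial load: s = t ρ_sed / ρ_m = 6.79 km × 2.388/3.274 = 4.95 km.

4.95 km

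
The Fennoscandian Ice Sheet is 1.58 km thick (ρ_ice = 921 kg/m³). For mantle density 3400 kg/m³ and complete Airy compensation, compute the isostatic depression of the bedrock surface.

0.428 km

Equating mass per unit area of the two columns: the ice load ρ_ice t is balanced by mantle displaced below, ρ_m s.
s = t ρ_ice / ρ_m = 1.58 km × 921/3400 = 0.428 km.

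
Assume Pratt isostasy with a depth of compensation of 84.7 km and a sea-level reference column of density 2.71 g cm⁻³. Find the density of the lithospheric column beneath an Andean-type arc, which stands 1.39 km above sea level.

Pratt balance: ρ_ref D = ρ (D + h).
ρ = ρ_ref D/(D + h) = 2.71 × 84.7 km/(84.7 km + 1.39 km) = 2.67 g cm⁻³.

2.67 g cm⁻³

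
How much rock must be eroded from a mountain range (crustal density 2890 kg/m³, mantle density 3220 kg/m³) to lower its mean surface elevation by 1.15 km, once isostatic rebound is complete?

11.2 km

Net drop Δ = e − u = e − e ρ_c/ρ_m = e (ρ_m − ρ_c)/ρ_m.
e = Δ ρ_m/(ρ_m − ρ_c) = 1.15 km × 3220/330 = 11.2 km.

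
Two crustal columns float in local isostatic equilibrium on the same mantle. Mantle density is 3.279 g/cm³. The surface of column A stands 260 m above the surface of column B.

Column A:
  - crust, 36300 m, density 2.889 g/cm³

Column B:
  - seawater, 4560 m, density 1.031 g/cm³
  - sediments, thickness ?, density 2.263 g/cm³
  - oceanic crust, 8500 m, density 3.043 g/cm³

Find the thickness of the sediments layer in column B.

1030 m

Take the compensation level at the base of the deeper column (depth z_c below the surface of column A) and equate Σ ρ_i t_i down to z_c; mantle fills any gap and the z_c terms cancel.
Column A: 36300×2.889 + (z_c − 36300)×3.279
Column B: 260×0 + 4560×1.031 + x×2.263 + 8500×3.043 + (z_c − 260 − 13060 − x)×3.279
The z_c×3.279 term appears on both sides and cancels. Collect the known terms of each column as K = Σ(ρt)_known − 3.279 × (depth of known layers): K_A = 104870.7 − 3.279×36300 = −14157; K_B = 30566.86 − 3.279×(260 + 13060) = −13109.42.
Balance: K_A = K_B − x×(3.279 − 2.263), so x = (K_B − K_A)/(3.279 − 2.263) = 1047.58/1.016 = 1030 m.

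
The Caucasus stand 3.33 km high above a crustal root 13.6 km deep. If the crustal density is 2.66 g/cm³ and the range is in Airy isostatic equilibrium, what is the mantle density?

Airy balance: ρ_c h = (ρ_m − ρ_c) r → ρ_m = ρ_c (1 + h/r).
ρ_m = 2.66 × (1 + 3.33 km/13.6 km) = 3.31 g/cm³.

3.31 g/cm³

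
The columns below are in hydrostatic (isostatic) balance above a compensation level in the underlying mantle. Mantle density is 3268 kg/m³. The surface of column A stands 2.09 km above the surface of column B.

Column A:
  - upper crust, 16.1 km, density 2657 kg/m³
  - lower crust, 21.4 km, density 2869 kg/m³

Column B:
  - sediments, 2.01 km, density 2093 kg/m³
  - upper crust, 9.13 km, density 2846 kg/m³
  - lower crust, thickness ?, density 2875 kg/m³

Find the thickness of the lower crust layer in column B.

Take the compensation level at the base of the deeper column (depth z_c below the surface of column A) and equate Σ ρ_i t_i down to z_c; mantle fills any gap and the z_c terms cancel.
Column A: 16.1×2657 + 21.4×2869 + (z_c − 37.5)×3268
Column B: 2.09×0 + 2.01×2093 + 9.13×2846 + x×2875 + (z_c − 2.09 − 11.14 − x)×3268
The z_c×3268 term appears on both sides and cancels. Collect the known terms of each column as K = Σ(ρt)_known − 3268 × (depth of known layers): K_A = 104174.3 − 3268×37.5 = −18375.7; K_B = 30190.91 − 3268×(2.09 + 11.14) = −13044.73.
Balance: K_A = K_B − x×(3268 − 2875), so x = (K_B − K_A)/(3268 − 2875) = 5330.97/393 = 13.6 km.

13.6 km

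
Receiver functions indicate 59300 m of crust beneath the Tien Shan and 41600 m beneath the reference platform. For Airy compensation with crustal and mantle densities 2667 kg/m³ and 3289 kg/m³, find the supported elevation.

Excess crust Δ = 59300 m − 41600 m = 17700 m, split between elevation h and root r with h + r = Δ.
Airy balance ρ_c h = (ρ_m − ρ_c) r gives r = h ρ_c/(ρ_m − ρ_c), so h (1 + ρ_c/(ρ_m − ρ_c)) = Δ, i.e. h = Δ (ρ_m − ρ_c)/ρ_m.
h = 17700 m × 622/3289 = 3350 m.

3350 m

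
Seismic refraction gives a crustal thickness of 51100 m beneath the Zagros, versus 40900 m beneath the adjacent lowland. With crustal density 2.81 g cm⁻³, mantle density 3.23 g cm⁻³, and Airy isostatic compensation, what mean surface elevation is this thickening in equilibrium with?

1330 m

Excess crust Δ = 51100 m − 40900 m = 10200 m, split between elevation h and root r with h + r = Δ.
Airy balance ρ_c h = (ρ_m − ρ_c) r gives r = h ρ_c/(ρ_m − ρ_c), so h (1 + ρ_c/(ρ_m − ρ_c)) = Δ, i.e. h = Δ (ρ_m − ρ_c)/ρ_m.
h = 10200 m × 0.42/3.23 = 1330 m.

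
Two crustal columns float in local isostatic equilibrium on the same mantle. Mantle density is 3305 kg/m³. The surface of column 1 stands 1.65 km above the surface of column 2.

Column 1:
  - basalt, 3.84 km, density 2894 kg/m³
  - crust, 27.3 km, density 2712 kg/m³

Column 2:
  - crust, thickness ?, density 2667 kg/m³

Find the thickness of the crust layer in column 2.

Take the compensation level at the base of the deeper column (depth z_c below the surface of column 1) and equate Σ ρ_i t_i down to z_c; mantle fills any gap and the z_c terms cancel.
Column 1: 3.84×2894 + 27.3×2712 + (z_c − 31.14)×3305
Column 2: 1.65×0 + x×2667 + (z_c − 1.65 − 0 − x)×3305
The z_c×3305 term appears on both sides and cancels. Collect the known terms of each column as K = Σ(ρt)_known − 3305 × (depth of known layers): K_1 = 85150.56 − 3305×31.14 = −17767.14; K_2 = 0 − 3305×(1.65 + 0) = −5453.25.
Balance: K_1 = K_2 − x×(3305 − 2667), so x = (K_2 − K_1)/(3305 − 2667) = 12313.9/638 = 19.3 km.

19.3 km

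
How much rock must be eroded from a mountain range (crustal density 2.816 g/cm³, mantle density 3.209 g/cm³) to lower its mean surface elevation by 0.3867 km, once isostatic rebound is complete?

3.16 km

Net drop Δ = e − u = e − e ρ_c/ρ_m = e (ρ_m − ρ_c)/ρ_m.
e = Δ ρ_m/(ρ_m − ρ_c) = 0.3867 km × 3.209/0.393 = 3.16 km.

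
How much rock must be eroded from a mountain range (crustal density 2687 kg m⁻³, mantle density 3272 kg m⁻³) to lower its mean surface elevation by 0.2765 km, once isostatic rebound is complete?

Net drop Δ = e − u = e − e ρ_c/ρ_m = e (ρ_m − ρ_c)/ρ_m.
e = Δ ρ_m/(ρ_m − ρ_c) = 0.2765 km × 3272/585 = 1.55 km.

1.55 km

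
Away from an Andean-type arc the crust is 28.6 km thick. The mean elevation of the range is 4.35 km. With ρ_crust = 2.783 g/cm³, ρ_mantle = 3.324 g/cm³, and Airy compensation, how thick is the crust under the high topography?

Root depth r = h ρ_c / (ρ_m − ρ_c) = 4.35 km × 2.783 / 0.541 = 22.38 km.
Total thickness = T + h + r = 28.6 km + 4.35 km + 22.38 km = 55.3 km.

55.3 km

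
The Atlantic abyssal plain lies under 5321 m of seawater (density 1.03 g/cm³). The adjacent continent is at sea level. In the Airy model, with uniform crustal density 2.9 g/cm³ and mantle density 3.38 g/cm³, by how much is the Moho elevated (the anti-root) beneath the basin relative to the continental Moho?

Equating mass per unit area of the two columns: replacing crust with seawater at the top is compensated by replacing crust with mantle at the base: d (ρ_c − ρ_w) = a (ρ_m − ρ_c).
a = d (ρ_c − ρ_w)/(ρ_m − ρ_c) = 5321 m × 1.87/0.48 = 20700 m.

20700 m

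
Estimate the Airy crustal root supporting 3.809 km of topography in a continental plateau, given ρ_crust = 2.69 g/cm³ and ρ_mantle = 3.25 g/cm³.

18.3 km

Balancing pressure at the compensation depth: the weight of the topography is balanced by the buoyancy of the root, ρ_c h = (ρ_m − ρ_c) r.
r = h · ρ_c / (ρ_m − ρ_c) = 3.809 km × 2.69 / (3.25 − 2.69) = 18.3 km.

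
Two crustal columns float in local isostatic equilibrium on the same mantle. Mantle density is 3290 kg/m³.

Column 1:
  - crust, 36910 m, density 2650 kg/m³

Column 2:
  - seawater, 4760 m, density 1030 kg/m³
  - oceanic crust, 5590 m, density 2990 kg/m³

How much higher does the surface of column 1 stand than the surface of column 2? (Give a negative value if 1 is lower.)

3400 m

For any compensation level in the mantle, the mantle terms cancel and isostasy reduces to e = (Σt_1 − Σt_2) − (Σ(ρt)_1 − Σ(ρt)_2) / ρ_m.
Σt_1 = 36910 m; Σt_2 = 10350 m; Σ(ρt)_1 = 97811500; Σ(ρt)_2 = 21616900 (in m·kg/m³).
e = (36910 − 10350) − (97811500 − 21616900) / 3290 = 3400 m.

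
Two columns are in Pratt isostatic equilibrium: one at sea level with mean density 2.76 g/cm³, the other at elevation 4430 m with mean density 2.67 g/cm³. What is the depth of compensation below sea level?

ρ_ref D = ρ (D + h) → D (ρ_ref − ρ) = ρ h.
D = ρ h/(ρ_ref − ρ) = 2.67 × 4430 m/(2.76 − 2.67) = 131000 m.

131000 m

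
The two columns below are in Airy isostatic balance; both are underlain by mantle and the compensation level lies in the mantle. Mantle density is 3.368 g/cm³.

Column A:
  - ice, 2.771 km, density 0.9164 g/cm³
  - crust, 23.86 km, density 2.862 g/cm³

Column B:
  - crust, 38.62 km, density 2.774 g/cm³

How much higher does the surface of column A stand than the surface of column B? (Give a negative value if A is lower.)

For any compensation level in the mantle, the mantle terms cancel and isostasy reduces to e = (Σt_A − Σt_B) − (Σ(ρt)_A − Σ(ρt)_B) / ρ_m.
Σt_A = 26.631 km; Σt_B = 38.62 km; Σ(ρt)_A = 70.8266644; Σ(ρt)_B = 107.13188 (in km·g/cm³).
e = (26.631 − 38.62) − (70.8266644 − 107.13188) / 3.368 = −1.21 km.

−1.21 km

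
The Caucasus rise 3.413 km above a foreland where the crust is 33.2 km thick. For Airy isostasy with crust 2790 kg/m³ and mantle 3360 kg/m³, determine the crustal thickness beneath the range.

53.3 km

Root depth r = h ρ_c / (ρ_m − ρ_c) = 3.413 km × 2790 / 570 = 16.71 km.
Total thickness = T + h + r = 33.2 km + 3.413 km + 16.71 km = 53.3 km.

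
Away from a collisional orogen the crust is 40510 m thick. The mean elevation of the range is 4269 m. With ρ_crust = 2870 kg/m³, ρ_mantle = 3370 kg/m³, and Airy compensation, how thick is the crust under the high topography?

Root depth r = h ρ_c / (ρ_m − ρ_c) = 4269 m × 2870 / 500 = 24500 m.
Total thickness = T + h + r = 40510 m + 4269 m + 24500 m = 69300 m.

69300 m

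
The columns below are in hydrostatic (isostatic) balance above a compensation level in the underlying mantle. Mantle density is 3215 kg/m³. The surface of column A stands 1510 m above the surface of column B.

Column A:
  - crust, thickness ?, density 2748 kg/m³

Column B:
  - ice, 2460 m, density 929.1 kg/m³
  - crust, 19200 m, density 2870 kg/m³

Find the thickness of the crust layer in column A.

36600 m

Take the compensation level at the base of the deeper column (depth z_c below the surface of column A) and equate Σ ρ_i t_i down to z_c; mantle fills any gap and the z_c terms cancel.
Column A: x×2748 + (z_c − 0 − x)×3215
Column B: 1510×0 + 2460×929.1 + 19200×2870 + (z_c − 1510 − 21660)×3215
The z_c×3215 term appears on both sides and cancels. Collect the known terms of each column as K = Σ(ρt)_known − 3215 × (depth of known layers): K_A = 0 − 3215×0 = 0; K_B = 57389586 − 3215×(1510 + 21660) = −17101964.
Balance: K_A − x×(3215 − 2748) = K_B, so x = (K_A − K_B)/(3215 − 2748) = 17102000/467 = 36600 m.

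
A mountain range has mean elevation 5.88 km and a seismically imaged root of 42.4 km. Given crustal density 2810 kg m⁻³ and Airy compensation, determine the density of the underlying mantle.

Airy balance: ρ_c h = (ρ_m − ρ_c) r → ρ_m = ρ_c (1 + h/r).
ρ_m = 2810 × (1 + 5.88 km/42.4 km) = 3200 kg m⁻³.

3200 kg m⁻³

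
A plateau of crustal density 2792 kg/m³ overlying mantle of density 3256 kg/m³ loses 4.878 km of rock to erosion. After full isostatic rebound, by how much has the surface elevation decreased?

0.695 km

Rebound u = e ρ_c/ρ_m = 4.878 km × 2792/3256 = 4.183 km.
Net surface drop = e − u = 4.878 km − 4.183 km = e (ρ_m − ρ_c)/ρ_m = 0.695 km.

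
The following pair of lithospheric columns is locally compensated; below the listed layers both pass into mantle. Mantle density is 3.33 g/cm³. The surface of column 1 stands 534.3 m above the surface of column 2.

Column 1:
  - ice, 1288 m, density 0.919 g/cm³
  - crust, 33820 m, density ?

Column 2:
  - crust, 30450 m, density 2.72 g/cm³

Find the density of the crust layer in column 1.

2.82 g/cm³

Take the compensation level at the base of the deeper column (depth z_c below the surface of column 1) and equate Σ ρ_i t_i down to z_c; mantle fills any gap and the z_c terms cancel.
Column 1: 1288×0.919 + 33820×ρ + (z_c − 35108)×3.33
Column 2: 534.3×0 + 30450×2.72 + (z_c − 534.3 − 30450)×3.33
The z_c×3.33 term appears on both sides and cancels. Collect the known terms of each column as K = Σ(ρt)_known − 3.33 × (depth of known layers): K_1 = 1183.672 − 3.33×35108 = −115725.968; K_2 = 82824 − 3.33×(534.3 + 30450) = −20353.719.
Balance: K_1 + 33820×ρ = K_2, so ρ = (K_2 − K_1)/33820 = 95372.2/33820 = 2.82 g/cm³.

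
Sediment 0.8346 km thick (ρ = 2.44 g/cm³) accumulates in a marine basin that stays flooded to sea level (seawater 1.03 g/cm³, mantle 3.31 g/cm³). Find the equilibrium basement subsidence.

0.516 km

Submarine loading: the sediment displaces seawater, and the subsidence is in turn flooded, so s (ρ_m − ρ_w) = t (ρ_sed − ρ_w).
s = 0.8346 km × (2.44 − 1.03) / (3.31 − 1.03) = 0.516 km.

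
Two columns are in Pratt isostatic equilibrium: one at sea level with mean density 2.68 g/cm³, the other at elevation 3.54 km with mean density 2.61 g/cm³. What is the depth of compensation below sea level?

ρ_ref D = ρ (D + h) → D (ρ_ref − ρ) = ρ h.
D = ρ h/(ρ_ref − ρ) = 2.61 × 3.54 km/(2.68 − 2.61) = 132 km.

132 km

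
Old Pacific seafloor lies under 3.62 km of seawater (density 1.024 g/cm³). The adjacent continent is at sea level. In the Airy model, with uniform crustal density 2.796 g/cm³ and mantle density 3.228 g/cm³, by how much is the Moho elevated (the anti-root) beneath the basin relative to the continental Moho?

14.8 km

In Airy isostatic equilibrium: replacing crust with seawater at the top is compensated by replacing crust with mantle at the base: d (ρ_c − ρ_w) = a (ρ_m − ρ_c).
a = d (ρ_c − ρ_w)/(ρ_m − ρ_c) = 3.62 km × 1.772/0.432 = 14.8 km.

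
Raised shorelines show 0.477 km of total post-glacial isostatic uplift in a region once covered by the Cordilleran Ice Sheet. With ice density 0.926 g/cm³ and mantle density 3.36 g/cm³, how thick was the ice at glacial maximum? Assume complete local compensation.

u = t ρ_ice/ρ_m → t = u ρ_m/ρ_ice = 0.477 km × 3.36/0.926 = 1.73 km.

1.73 km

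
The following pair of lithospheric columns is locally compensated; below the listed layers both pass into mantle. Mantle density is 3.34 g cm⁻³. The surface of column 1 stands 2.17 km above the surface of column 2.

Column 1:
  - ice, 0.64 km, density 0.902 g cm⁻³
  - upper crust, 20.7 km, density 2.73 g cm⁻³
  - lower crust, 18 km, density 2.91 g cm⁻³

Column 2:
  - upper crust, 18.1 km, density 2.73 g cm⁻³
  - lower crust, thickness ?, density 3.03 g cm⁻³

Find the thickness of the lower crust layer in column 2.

11.7 km

Take the compensation level at the base of the deeper column (depth z_c below the surface of column 1) and equate Σ ρ_i t_i down to z_c; mantle fills any gap and the z_c terms cancel.
Column 1: 0.64×0.902 + 20.7×2.73 + 18×2.91 + (z_c − 39.34)×3.34
Column 2: 2.17×0 + 18.1×2.73 + x×3.03 + (z_c − 2.17 − 18.1 − x)×3.34
The z_c×3.34 term appears on both sides and cancels. Collect the known terms of each column as K = Σ(ρt)_known − 3.34 × (depth of known layers): K_1 = 109.46828 − 3.34×39.34 = −21.92732; K_2 = 49.413 − 3.34×(2.17 + 18.1) = −18.2888.
Balance: K_1 = K_2 − x×(3.34 − 3.03), so x = (K_2 − K_1)/(3.34 − 3.03) = 3.63852/0.31 = 11.7 km.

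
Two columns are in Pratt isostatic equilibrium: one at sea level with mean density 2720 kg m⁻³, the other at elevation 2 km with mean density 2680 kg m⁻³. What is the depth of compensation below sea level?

134 km

ρ_ref D = ρ (D + h) → D (ρ_ref − ρ) = ρ h.
D = ρ h/(ρ_ref − ρ) = 2680 × 2 km/(2720 − 2680) = 134 km.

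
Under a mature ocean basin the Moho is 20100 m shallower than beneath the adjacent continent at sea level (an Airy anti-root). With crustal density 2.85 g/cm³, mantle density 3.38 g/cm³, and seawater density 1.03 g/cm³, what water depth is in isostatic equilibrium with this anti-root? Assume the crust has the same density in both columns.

5850 m

Replacing a thickness d of crust by seawater at the top must be balanced by replacing crust with mantle at the base: d (ρ_c − ρ_w) = a (ρ_m − ρ_c).
d = a (ρ_m − ρ_c)/(ρ_c − ρ_w) = 20100 m × 0.53/1.82 = 5850 m.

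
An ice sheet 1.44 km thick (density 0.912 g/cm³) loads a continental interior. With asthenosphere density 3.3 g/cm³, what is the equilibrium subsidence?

0.398 km

By Archimedes' principle applied to the lithosphere: the ice load ρ_ice t is balanced by mantle displaced below, ρ_m s.
s = t ρ_ice / ρ_m = 1.44 km × 0.912/3.3 = 0.398 km.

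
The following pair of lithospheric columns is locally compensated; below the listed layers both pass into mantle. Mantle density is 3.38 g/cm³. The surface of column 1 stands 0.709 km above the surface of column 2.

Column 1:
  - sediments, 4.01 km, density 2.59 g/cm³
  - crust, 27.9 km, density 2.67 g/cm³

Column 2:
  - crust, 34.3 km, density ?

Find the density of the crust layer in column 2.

2.78 g/cm³

Take the compensation level at the base of the deeper column (depth z_c below the surface of column 1) and equate Σ ρ_i t_i down to z_c; mantle fills any gap and the z_c terms cancel.
Column 1: 4.01×2.59 + 27.9×2.67 + (z_c − 31.91)×3.38
Column 2: 0.709×0 + 34.3×ρ + (z_c − 0.709 − 34.3)×3.38
The z_c×3.38 term appears on both sides and cancels. Collect the known terms of each column as K = Σ(ρt)_known − 3.38 × (depth of known layers): K_1 = 84.8789 − 3.38×31.91 = −22.9769; K_2 = 0 − 3.38×(0.709 + 34.3) = −118.33042.
Balance: K_1 = K_2 + 34.3×ρ, so ρ = (K_1 − K_2)/34.3 = 95.3535/34.3 = 2.78 g/cm³.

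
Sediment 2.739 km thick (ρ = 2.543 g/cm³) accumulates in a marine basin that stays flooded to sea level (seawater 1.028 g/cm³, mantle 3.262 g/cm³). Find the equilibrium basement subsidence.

Submarine loading: the sediment displaces seawater, and the subsidence is in turn flooded, so s (ρ_m − ρ_w) = t (ρ_sed − ρ_w).
s = 2.739 km × (2.543 − 1.028) / (3.262 − 1.028) = 1.86 km.

1.86 km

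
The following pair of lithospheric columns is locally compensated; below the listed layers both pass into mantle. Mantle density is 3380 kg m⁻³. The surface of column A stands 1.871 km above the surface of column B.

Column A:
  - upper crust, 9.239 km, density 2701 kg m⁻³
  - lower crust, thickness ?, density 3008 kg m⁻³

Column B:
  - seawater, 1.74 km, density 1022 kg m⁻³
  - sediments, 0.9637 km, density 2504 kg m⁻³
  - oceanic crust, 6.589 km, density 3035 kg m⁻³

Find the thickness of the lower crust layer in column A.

Take the compensation level at the base of the deeper column (depth z_c below the surface of column A) and equate Σ ρ_i t_i down to z_c; mantle fills any gap and the z_c terms cancel.
Column A: 9.239×2701 + x×3008 + (z_c − 9.239 − x)×3380
Column B: 1.871×0 + 1.74×1022 + 0.9637×2504 + 6.589×3035 + (z_c − 1.871 − 9.2927)×3380
The z_c×3380 term appears on both sides and cancels. Collect the known terms of each column as K = Σ(ρt)_known − 3380 × (depth of known layers): K_A = 24954.539 − 3380×9.239 = −6273.281; K_B = 24188.9998 − 3380×(1.871 + 9.2927) = −13544.3062.
Balance: K_A − x×(3380 − 3008) = K_B, so x = (K_A − K_B)/(3380 − 3008) = 7271.03/372 = 19.5 km.

19.5 km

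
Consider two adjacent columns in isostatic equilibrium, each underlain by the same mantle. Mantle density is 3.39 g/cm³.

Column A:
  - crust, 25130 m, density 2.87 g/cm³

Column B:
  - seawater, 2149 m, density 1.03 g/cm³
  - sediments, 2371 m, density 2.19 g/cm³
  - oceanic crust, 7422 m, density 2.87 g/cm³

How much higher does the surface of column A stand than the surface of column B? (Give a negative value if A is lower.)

For any compensation level in the mantle, the mantle terms cancel and isostasy reduces to e = (Σt_A − Σt_B) − (Σ(ρt)_A − Σ(ρt)_B) / ρ_m.
Σt_A = 25130 m; Σt_B = 11942 m; Σ(ρt)_A = 72123.1; Σ(ρt)_B = 28707.1 (in m·g/cm³).
e = (25130 − 11942) − (72123.1 − 28707.1) / 3.39 = 381 m.

381 m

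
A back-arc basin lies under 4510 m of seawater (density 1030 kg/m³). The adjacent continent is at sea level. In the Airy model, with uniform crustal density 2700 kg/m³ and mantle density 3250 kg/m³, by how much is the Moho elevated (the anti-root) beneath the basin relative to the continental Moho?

Isostatic balance requires: replacing crust with seawater at the top is compensated by replacing crust with mantle at the base: d (ρ_c − ρ_w) = a (ρ_m − ρ_c).
a = d (ρ_c − ρ_w)/(ρ_m − ρ_c) = 4510 m × 1670/550 = 13700 m.

13700 m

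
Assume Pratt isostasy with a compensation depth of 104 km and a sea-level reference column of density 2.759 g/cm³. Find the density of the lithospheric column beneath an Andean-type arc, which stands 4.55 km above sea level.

Pratt balance: ρ_ref D = ρ (D + h).
ρ = ρ_ref D/(D + h) = 2.759 × 104 km/(104 km + 4.55 km) = 2.64 g/cm³.

2.64 g/cm³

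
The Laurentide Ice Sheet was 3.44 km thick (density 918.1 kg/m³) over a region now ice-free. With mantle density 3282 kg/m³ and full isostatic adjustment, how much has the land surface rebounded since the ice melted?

Removing the load lets mantle flow back in; uplift u satisfies ρ_ice t = ρ_m u.
u = t ρ_ice/ρ_m = 3.44 km × 918.1/3282 = 0.962 km.

0.962 km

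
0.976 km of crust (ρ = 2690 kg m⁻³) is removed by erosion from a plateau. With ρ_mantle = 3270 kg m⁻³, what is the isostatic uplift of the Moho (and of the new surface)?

0.803 km

Unloading: uplift u = e ρ_c/ρ_m = 0.976 km × 2690/3270 = 0.803 km.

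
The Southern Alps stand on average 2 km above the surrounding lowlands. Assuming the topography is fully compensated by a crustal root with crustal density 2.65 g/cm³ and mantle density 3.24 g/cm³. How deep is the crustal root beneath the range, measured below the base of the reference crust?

8.98 km

By Archimedes' principle applied to the lithosphere: the weight of the topography is balanced by the buoyancy of the root, ρ_c h = (ρ_m − ρ_c) r.
r = h · ρ_c / (ρ_m − ρ_c) = 2 km × 2.65 / (3.24 − 2.65) = 8.98 km.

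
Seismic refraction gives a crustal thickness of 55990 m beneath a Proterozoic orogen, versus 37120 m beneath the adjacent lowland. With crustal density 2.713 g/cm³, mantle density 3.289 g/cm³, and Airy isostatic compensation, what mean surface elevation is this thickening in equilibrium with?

Excess crust Δ = 55990 m − 37120 m = 18870 m, split between elevation h and root r with h + r = Δ.
Airy balance ρ_c h = (ρ_m − ρ_c) r gives r = h ρ_c/(ρ_m − ρ_c), so h (1 + ρ_c/(ρ_m − ρ_c)) = Δ, i.e. h = Δ (ρ_m − ρ_c)/ρ_m.
h = 18870 m × 0.576/3.289 = 3300 m.

3300 m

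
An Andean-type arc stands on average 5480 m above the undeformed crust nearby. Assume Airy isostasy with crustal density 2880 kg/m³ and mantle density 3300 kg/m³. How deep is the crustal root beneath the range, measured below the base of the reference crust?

37600 m

Isostatic balance requires: the weight of the topography is balanced by the buoyancy of the root, ρ_c h = (ρ_m − ρ_c) r.
r = h · ρ_c / (ρ_m − ρ_c) = 5480 m × 2880 / (3300 − 2880) = 37600 m.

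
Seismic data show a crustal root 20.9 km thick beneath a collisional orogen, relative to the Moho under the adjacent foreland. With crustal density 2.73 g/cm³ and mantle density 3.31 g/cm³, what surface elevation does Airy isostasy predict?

Balancing pressure at the compensation depth: ρ_c h = (ρ_m − ρ_c) r.
h = r (ρ_m − ρ_c) / ρ_c = 20.9 km × (3.31 − 2.73) / 2.73 = 4.44 km.

4.44 km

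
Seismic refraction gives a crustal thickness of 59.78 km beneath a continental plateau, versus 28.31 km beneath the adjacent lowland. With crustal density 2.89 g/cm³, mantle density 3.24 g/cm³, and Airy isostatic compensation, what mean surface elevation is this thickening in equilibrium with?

3.4 km

Excess crust Δ = 59.78 km − 28.31 km = 31.47 km, split between elevation h and root r with h + r = Δ.
Airy balance ρ_c h = (ρ_m − ρ_c) r gives r = h ρ_c/(ρ_m − ρ_c), so h (1 + ρ_c/(ρ_m − ρ_c)) = Δ, i.e. h = Δ (ρ_m − ρ_c)/ρ_m.
h = 31.47 km × 0.35/3.24 = 3.4 km.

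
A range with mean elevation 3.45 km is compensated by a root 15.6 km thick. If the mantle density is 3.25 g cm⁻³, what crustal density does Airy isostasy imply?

2.66 g cm⁻³

ρ_c h = (ρ_m − ρ_c) r → ρ_c (h + r) = ρ_m r → ρ_c = ρ_m r / (h + r).
ρ_c = 3.25 × 15.6 km / (3.45 km + 15.6 km) = 2.66 g cm⁻³.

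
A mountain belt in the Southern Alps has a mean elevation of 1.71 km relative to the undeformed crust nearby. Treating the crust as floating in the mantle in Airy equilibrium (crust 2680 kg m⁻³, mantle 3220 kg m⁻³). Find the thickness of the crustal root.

8.49 km

Balancing pressure at the compensation depth: the weight of the topography is balanced by the buoyancy of the root, ρ_c h = (ρ_m − ρ_c) r.
r = h · ρ_c / (ρ_m − ρ_c) = 1.71 km × 2680 / (3220 − 2680) = 8.49 km.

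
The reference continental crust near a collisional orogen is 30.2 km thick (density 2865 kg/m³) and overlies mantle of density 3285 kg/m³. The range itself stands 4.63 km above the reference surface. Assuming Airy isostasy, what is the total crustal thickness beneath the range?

Root depth r = h ρ_c / (ρ_m − ρ_c) = 4.63 km × 2865 / 420 = 31.58 km.
Total thickness = T + h + r = 30.2 km + 4.63 km + 31.58 km = 66.4 km.

66.4 km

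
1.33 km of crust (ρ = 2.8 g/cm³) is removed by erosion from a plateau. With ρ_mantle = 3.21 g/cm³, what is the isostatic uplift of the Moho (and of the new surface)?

Unloading: uplift u = e ρ_c/ρ_m = 1.33 km × 2.8/3.21 = 1.16 km.

1.16 km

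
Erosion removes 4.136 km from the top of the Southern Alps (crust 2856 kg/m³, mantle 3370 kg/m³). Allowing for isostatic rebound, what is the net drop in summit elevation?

0.631 km

Rebound u = e ρ_c/ρ_m = 4.136 km × 2856/3370 = 3.505 km.
Net surface drop = e − u = 4.136 km − 3.505 km = e (ρ_m − ρ_c)/ρ_m = 0.631 km.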